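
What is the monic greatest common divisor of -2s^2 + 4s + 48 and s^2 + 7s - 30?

Apply the Euclidean algorithm:
  -2s^2 + 4s + 48 = (-2)(s^2 + 7s - 30) + (18s - 12)
  s^2 + 7s - 30 = ((1/18)s + 23/54)(18s - 12) + (-224/9)
  18s - 12 = (-(81/112)s + 27/56)(-224/9) + (0)
The last nonzero remainder is the constant -224/9, so the polynomials are coprime and gcd = 1.

1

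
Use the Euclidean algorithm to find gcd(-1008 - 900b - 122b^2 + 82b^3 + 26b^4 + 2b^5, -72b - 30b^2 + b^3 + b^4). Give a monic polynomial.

12 + 7b + b^2

Repeated division with remainder:
  2b^5 + 26b^4 + 82b^3 - 122b^2 - 900b - 1008 = (2b + 24)(b^4 + b^3 - 30b^2 - 72b) + (118b^3 + 742b^2 + 828b - 1008)
  b^4 + b^3 - 30b^2 - 72b = ((1/118)b - 156/3481)(118b^3 + 742b^2 + 828b - 1008) + (-(13104/3481)b^2 - (91728/3481)b - 157248/3481)
  118b^3 + 742b^2 + 828b - 1008 = (-(205379/6552)b + 3481/156)(-(13104/3481)b^2 - (91728/3481)b - 157248/3481) + (0)
Last nonzero remainder: -(13104/3481)b^2 - (91728/3481)b - 157248/3481. Dividing through by -13104/3481 gives the monic gcd b^2 + 7b + 12.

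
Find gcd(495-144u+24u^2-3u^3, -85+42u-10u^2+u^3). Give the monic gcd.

Euclidean algorithm in ℚ[u]:
  -3u^3+24u^2-144u+495 = (-3)(u^3-10u^2+42u-85) + (-6u^2-18u+240)
  u^3-10u^2+42u-85 = (-(1/6)u+13/6)(-6u^2-18u+240) + (121u-605)
  -6u^2-18u+240 = (-(6/121)u-48/121)(121u-605) + (0)
Last nonzero remainder: 121u-605. Dividing through by 121 gives the monic gcd u-5.

-5+u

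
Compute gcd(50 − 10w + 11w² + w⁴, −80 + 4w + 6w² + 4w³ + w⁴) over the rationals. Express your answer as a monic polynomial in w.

By polynomial division,
  w⁴ + 11w² − 10w + 50 = (w⁴ + 4w³ + 6w² + 4w − 80) + (−4w³ + 5w² − 14w + 130)
  w⁴ + 4w³ + 6w² + 4w − 80 = (−(1/4)w − 21/16)(−4w³ + 5w² − 14w + 130) + ((145/16)w² + (145/8)w + 725/8)
  −4w³ + 5w² − 14w + 130 = (−(64/145)w + 208/145)((145/16)w² + (145/8)w + 725/8) + (0)
Last nonzero remainder: (145/16)w² + (145/8)w + 725/8. Dividing through by 145/16 gives the monic gcd w² + 2w + 10.

10 + 2w + w²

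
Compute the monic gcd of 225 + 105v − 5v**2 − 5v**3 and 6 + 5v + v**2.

3 + v

Apply the Euclidean algorithm:
  −5v**3 − 5v**2 + 105v + 225 = (−5v + 20)(v**2 + 5v + 6) + (35v + 105)
  v**2 + 5v + 6 = ((1/35)v + 2/35)(35v + 105) + (0)
Last nonzero remainder: 35v + 105. Dividing through by 35 gives the monic gcd v + 3.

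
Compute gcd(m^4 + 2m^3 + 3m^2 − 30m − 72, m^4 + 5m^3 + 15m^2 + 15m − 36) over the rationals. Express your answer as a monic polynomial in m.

m^2 + 3m + 12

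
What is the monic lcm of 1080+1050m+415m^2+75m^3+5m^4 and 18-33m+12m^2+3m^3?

216-222m-121m^2+59m^3+54m^4+13m^5+m^6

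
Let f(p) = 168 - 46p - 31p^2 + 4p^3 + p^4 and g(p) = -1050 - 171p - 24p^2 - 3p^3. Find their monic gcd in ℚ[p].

7 + p

Repeated division with remainder:
  p^4 + 4p^3 - 31p^2 - 46p + 168 = (-(1/3)p + 4/3)(-3p^3 - 24p^2 - 171p - 1050) + (-56p^2 - 168p + 1568)
  -3p^3 - 24p^2 - 171p - 1050 = ((3/56)p + 15/56)(-56p^2 - 168p + 1568) + (-210p - 1470)
  -56p^2 - 168p + 1568 = ((4/15)p - 16/15)(-210p - 1470) + (0)
Last nonzero remainder: -210p - 1470. Dividing through by -210 gives the monic gcd p + 7.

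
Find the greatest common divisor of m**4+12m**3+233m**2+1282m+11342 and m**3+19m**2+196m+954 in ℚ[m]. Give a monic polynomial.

m**2+10m+106

Euclidean algorithm in ℚ[m]:
  m**4+12m**3+233m**2+1282m+11342 = (m-7)(m**3+19m**2+196m+954) + (170m**2+1700m+18020)
  m**3+19m**2+196m+954 = ((1/170)m+9/170)(170m**2+1700m+18020) + (0)
Last nonzero remainder: 170m**2+1700m+18020. Dividing through by 170 gives the monic gcd m**2+10m+106.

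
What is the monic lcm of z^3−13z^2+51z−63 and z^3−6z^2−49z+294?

Euclidean algorithm in ℚ[z]:
  z^3−13z^2+51z−63 = (z^3−6z^2−49z+294) + (−7z^2+100z−357)
  z^3−6z^2−49z+294 = (−(1/7)z−58/49)(−7z^2+100z−357) + ((900/49)z−900/7)
  −7z^2+100z−357 = (−(343/900)z+833/300)((900/49)z−900/7) + (0)
Last nonzero remainder: (900/49)z−900/7. Dividing through by 900/49 gives the monic gcd z−7.
Then lcm(f, g) = f·g / gcd(f, g); expanding and making the result monic gives the answer.

z^5−12z^4−4z^3+534z^2−2205z+2646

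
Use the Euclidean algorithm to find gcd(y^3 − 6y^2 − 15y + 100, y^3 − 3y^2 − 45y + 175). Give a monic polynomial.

Euclidean algorithm in ℚ[y]:
  y^3 − 6y^2 − 15y + 100 = (y^3 − 3y^2 − 45y + 175) + (−3y^2 + 30y − 75)
  y^3 − 3y^2 − 45y + 175 = (−(1/3)y − 7/3)(−3y^2 + 30y − 75) + (0)
Last nonzero remainder: −3y^2 + 30y − 75. Dividing through by −3 gives the monic gcd y^2 − 10y + 25.

y^2 − 10y + 25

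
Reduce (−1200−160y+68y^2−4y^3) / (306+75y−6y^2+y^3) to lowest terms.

Repeated division with remainder:
  −4y^3+68y^2−160y−1200 = (−4)(y^3−6y^2+75y+306) + (44y^2+140y+24)
  y^3−6y^2+75y+306 = ((1/44)y−101/484)(44y^2+140y+24) + ((12544/121)y+37632/121)
  44y^2+140y+24 = ((1331/3136)y+121/1568)((12544/121)y+37632/121) + (0)
Last nonzero remainder: (12544/121)y+37632/121. Dividing through by 12544/121 gives the monic gcd y+3.
Cancel y+3 from numerator and denominator to get the reduced form.

(−400+80y−4y^2)/(102−9y+y^2)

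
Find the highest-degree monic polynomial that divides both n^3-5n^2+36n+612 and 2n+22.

1

Repeated division with remainder:
  n^3-5n^2+36n+612 = ((1/2)n^2-8n+106)(2n+22) + (-1720)
  2n+22 = (-(1/860)n-11/860)(-1720) + (0)
The last nonzero remainder is the constant -1720, so the polynomials are coprime and gcd = 1.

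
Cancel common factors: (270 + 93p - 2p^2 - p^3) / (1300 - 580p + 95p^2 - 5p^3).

Repeated division with remainder:
  -p^3 - 2p^2 + 93p + 270 = (1/5)(-5p^3 + 95p^2 - 580p + 1300) + (-21p^2 + 209p + 10)
  -5p^3 + 95p^2 - 580p + 1300 = ((5/21)p - 950/441)(-21p^2 + 209p + 10) + (-(58280/441)p + 582800/441)
  -21p^2 + 209p + 10 = ((9261/58280)p + 441/58280)(-(58280/441)p + 582800/441) + (0)
Last nonzero remainder: -(58280/441)p + 582800/441. Dividing through by -58280/441 gives the monic gcd p - 10.
Cancel p - 10 from numerator and denominator to get the reduced form.

(27 + 12p + p^2)/(130 - 45p + 5p^2)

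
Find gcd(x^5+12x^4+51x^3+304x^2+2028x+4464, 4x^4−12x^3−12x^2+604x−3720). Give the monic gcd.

Euclidean algorithm in ℚ[x]:
  x^5+12x^4+51x^3+304x^2+2028x+4464 = ((1/4)x+15/4)(4x^4−12x^3−12x^2+604x−3720) + (99x^3+198x^2+693x+18414)
  4x^4−12x^3−12x^2+604x−3720 = ((4/99)x−20/99)(99x^3+198x^2+693x+18414) + (0)
Last nonzero remainder: 99x^3+198x^2+693x+18414. Dividing through by 99 gives the monic gcd x^3+2x^2+7x+186.

x^3+2x^2+7x+186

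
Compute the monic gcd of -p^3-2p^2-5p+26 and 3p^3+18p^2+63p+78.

Apply the Euclidean algorithm:
  -p^3-2p^2-5p+26 = (-1/3)(3p^3+18p^2+63p+78) + (4p^2+16p+52)
  3p^3+18p^2+63p+78 = ((3/4)p+3/2)(4p^2+16p+52) + (0)
Last nonzero remainder: 4p^2+16p+52. Dividing through by 4 gives the monic gcd p^2+4p+13.

p^2+4p+13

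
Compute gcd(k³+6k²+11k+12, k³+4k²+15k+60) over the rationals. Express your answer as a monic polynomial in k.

k+4

Euclidean algorithm in ℚ[k]:
  k³+6k²+11k+12 = (k³+4k²+15k+60) + (2k²-4k-48)
  k³+4k²+15k+60 = ((1/2)k+3)(2k²-4k-48) + (51k+204)
  2k²-4k-48 = ((2/51)k-4/17)(51k+204) + (0)
Last nonzero remainder: 51k+204. Dividing through by 51 gives the monic gcd k+4.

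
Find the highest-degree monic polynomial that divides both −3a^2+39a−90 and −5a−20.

1

By polynomial division,
  −3a^2+39a−90 = ((3/5)a−51/5)(−5a−20) + (−294)
  −5a−20 = ((5/294)a+10/147)(−294) + (0)
The last nonzero remainder is the constant −294, so the polynomials are coprime and gcd = 1.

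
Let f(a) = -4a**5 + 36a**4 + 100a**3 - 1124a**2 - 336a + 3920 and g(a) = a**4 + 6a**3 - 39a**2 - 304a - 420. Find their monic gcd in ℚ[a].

a**3 - 39a - 70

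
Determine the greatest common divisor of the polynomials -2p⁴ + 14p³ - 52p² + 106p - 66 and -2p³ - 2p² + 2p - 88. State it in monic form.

p² - 3p + 11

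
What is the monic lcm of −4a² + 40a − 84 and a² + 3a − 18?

Euclidean algorithm in ℚ[a]:
  −4a² + 40a − 84 = (−4)(a² + 3a − 18) + (52a − 156)
  a² + 3a − 18 = ((1/52)a + 3/26)(52a − 156) + (0)
Last nonzero remainder: 52a − 156. Dividing through by 52 gives the monic gcd a − 3.
Then lcm(f, g) = f·g / gcd(f, g); expanding and making the result monic gives the answer.

a³ − 4a² − 39a + 126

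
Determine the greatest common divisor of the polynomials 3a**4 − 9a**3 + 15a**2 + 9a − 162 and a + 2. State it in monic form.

Euclidean algorithm in ℚ[a]:
  3a**4 − 9a**3 + 15a**2 + 9a − 162 = (3a**3 − 15a**2 + 45a − 81)(a + 2) + (0)
The last nonzero remainder a + 2 is already monic.

a + 2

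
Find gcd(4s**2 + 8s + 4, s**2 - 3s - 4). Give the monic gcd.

s + 1

Repeated division with remainder:
  4s**2 + 8s + 4 = (4)(s**2 - 3s - 4) + (20s + 20)
  s**2 - 3s - 4 = ((1/20)s - 1/5)(20s + 20) + (0)
Last nonzero remainder: 20s + 20. Dividing through by 20 gives the monic gcd s + 1.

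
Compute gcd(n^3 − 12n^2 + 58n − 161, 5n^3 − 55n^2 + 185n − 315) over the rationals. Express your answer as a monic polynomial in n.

n − 7

Euclidean algorithm in ℚ[n]:
  n^3 − 12n^2 + 58n − 161 = (1/5)(5n^3 − 55n^2 + 185n − 315) + (−n^2 + 21n − 98)
  5n^3 − 55n^2 + 185n − 315 = (−5n − 50)(−n^2 + 21n − 98) + (745n − 5215)
  −n^2 + 21n − 98 = (−(1/745)n + 14/745)(745n − 5215) + (0)
Last nonzero remainder: 745n − 5215. Dividing through by 745 gives the monic gcd n − 7.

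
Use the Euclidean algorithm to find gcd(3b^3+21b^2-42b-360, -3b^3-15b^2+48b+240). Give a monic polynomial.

b^2+b-20

Euclidean algorithm in ℚ[b]:
  3b^3+21b^2-42b-360 = (-1)(-3b^3-15b^2+48b+240) + (6b^2+6b-120)
  -3b^3-15b^2+48b+240 = (-(1/2)b-2)(6b^2+6b-120) + (0)
Last nonzero remainder: 6b^2+6b-120. Dividing through by 6 gives the monic gcd b^2+b-20.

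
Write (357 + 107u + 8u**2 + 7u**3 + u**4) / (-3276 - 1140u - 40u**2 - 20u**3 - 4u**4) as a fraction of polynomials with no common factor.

Euclidean algorithm in ℚ[u]:
  u**4 + 7u**3 + 8u**2 + 107u + 357 = (-1/4)(-4u**4 - 20u**3 - 40u**2 - 1140u - 3276) + (2u**3 - 2u**2 - 178u - 462)
  -4u**4 - 20u**3 - 40u**2 - 1140u - 3276 = (-2u - 12)(2u**3 - 2u**2 - 178u - 462) + (-420u**2 - 4200u - 8820)
  2u**3 - 2u**2 - 178u - 462 = (-(1/210)u + 11/210)(-420u**2 - 4200u - 8820) + (0)
Last nonzero remainder: -420u**2 - 4200u - 8820. Dividing through by -420 gives the monic gcd u**2 + 10u + 21.
Cancel u**2 + 10u + 21 from numerator and denominator to get the reduced form.

(-17 + 3u - u**2)/(156 - 20u + 4u**2)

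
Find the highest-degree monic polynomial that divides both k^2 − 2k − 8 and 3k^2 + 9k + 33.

1

Euclidean algorithm in ℚ[k]:
  k^2 − 2k − 8 = (1/3)(3k^2 + 9k + 33) + (−5k − 19)
  3k^2 + 9k + 33 = (−(3/5)k + 12/25)(−5k − 19) + (1053/25)
  −5k − 19 = (−(125/1053)k − 475/1053)(1053/25) + (0)
The last nonzero remainder is the constant 1053/25, so the polynomials are coprime and gcd = 1.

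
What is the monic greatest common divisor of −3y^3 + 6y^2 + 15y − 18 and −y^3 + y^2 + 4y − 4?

y^2 + y − 2

Euclidean algorithm in ℚ[y]:
  −3y^3 + 6y^2 + 15y − 18 = (3)(−y^3 + y^2 + 4y − 4) + (3y^2 + 3y − 6)
  −y^3 + y^2 + 4y − 4 = (−(1/3)y + 2/3)(3y^2 + 3y − 6) + (0)
Last nonzero remainder: 3y^2 + 3y − 6. Dividing through by 3 gives the monic gcd y^2 + y − 2.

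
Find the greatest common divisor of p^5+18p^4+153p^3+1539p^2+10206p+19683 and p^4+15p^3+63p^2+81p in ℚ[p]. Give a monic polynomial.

p^2+12p+27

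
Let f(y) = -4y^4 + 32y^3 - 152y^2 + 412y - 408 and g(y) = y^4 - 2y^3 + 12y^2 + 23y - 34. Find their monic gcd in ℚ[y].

y^2 - 3y + 17

By polynomial division,
  -4y^4 + 32y^3 - 152y^2 + 412y - 408 = (-4)(y^4 - 2y^3 + 12y^2 + 23y - 34) + (24y^3 - 104y^2 + 504y - 544)
  y^4 - 2y^3 + 12y^2 + 23y - 34 = ((1/24)y + 7/72)(24y^3 - 104y^2 + 504y - 544) + ((10/9)y^2 - (10/3)y + 170/9)
  24y^3 - 104y^2 + 504y - 544 = ((108/5)y - 144/5)((10/9)y^2 - (10/3)y + 170/9) + (0)
Last nonzero remainder: (10/9)y^2 - (10/3)y + 170/9. Dividing through by 10/9 gives the monic gcd y^2 - 3y + 17.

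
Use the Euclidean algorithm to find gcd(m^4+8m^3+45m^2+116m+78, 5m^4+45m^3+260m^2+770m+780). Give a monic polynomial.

m^3+7m^2+38m+78

Euclidean algorithm in ℚ[m]:
  m^4+8m^3+45m^2+116m+78 = (1/5)(5m^4+45m^3+260m^2+770m+780) + (-m^3-7m^2-38m-78)
  5m^4+45m^3+260m^2+770m+780 = (-5m-10)(-m^3-7m^2-38m-78) + (0)
Last nonzero remainder: -m^3-7m^2-38m-78. Dividing through by -1 gives the monic gcd m^3+7m^2+38m+78.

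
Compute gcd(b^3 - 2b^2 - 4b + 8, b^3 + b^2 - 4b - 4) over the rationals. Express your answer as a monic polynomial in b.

By polynomial division,
  b^3 - 2b^2 - 4b + 8 = (b^3 + b^2 - 4b - 4) + (-3b^2 + 12)
  b^3 + b^2 - 4b - 4 = (-(1/3)b - 1/3)(-3b^2 + 12) + (0)
Last nonzero remainder: -3b^2 + 12. Dividing through by -3 gives the monic gcd b^2 - 4.

b^2 - 4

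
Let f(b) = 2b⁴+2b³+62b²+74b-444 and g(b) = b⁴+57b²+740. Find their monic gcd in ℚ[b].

b²+37

By polynomial division,
  2b⁴+2b³+62b²+74b-444 = (2)(b⁴+57b²+740) + (2b³-52b²+74b-1924)
  b⁴+57b²+740 = ((1/2)b+13)(2b³-52b²+74b-1924) + (696b²+25752)
  2b³-52b²+74b-1924 = ((1/348)b-13/174)(696b²+25752) + (0)
Last nonzero remainder: 696b²+25752. Dividing through by 696 gives the monic gcd b²+37.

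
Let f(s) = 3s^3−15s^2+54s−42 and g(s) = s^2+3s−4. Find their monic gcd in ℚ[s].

Apply the Euclidean algorithm:
  3s^3−15s^2+54s−42 = (3s−24)(s^2+3s−4) + (138s−138)
  s^2+3s−4 = ((1/138)s+2/69)(138s−138) + (0)
Last nonzero remainder: 138s−138. Dividing through by 138 gives the monic gcd s−1.

s−1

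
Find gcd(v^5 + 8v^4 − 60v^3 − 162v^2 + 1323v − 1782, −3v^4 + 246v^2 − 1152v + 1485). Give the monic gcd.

v^3 + 5v^2 − 57v + 99

By polynomial division,
  v^5 + 8v^4 − 60v^3 − 162v^2 + 1323v − 1782 = (−(1/3)v − 8/3)(−3v^4 + 246v^2 − 1152v + 1485) + (22v^3 + 110v^2 − 1254v + 2178)
  −3v^4 + 246v^2 − 1152v + 1485 = (−(3/22)v + 15/22)(22v^3 + 110v^2 − 1254v + 2178) + (0)
Last nonzero remainder: 22v^3 + 110v^2 − 1254v + 2178. Dividing through by 22 gives the monic gcd v^3 + 5v^2 − 57v + 99.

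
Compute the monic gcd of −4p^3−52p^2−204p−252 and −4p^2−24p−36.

p^2+6p+9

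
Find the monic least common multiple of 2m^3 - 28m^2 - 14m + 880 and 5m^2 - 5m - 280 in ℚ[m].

Apply the Euclidean algorithm:
  2m^3 - 28m^2 - 14m + 880 = ((2/5)m - 26/5)(5m^2 - 5m - 280) + (72m - 576)
  5m^2 - 5m - 280 = ((5/72)m + 35/72)(72m - 576) + (0)
Last nonzero remainder: 72m - 576. Dividing through by 72 gives the monic gcd m - 8.
Then lcm(f, g) = f·g / gcd(f, g); expanding and making the result monic gives the answer.

m^4 - 7m^3 - 105m^2 + 391m + 3080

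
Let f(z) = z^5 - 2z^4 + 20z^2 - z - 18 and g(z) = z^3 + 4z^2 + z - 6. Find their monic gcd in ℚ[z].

Apply the Euclidean algorithm:
  z^5 - 2z^4 + 20z^2 - z - 18 = (z^2 - 6z + 23)(z^3 + 4z^2 + z - 6) + (-60z^2 - 60z + 120)
  z^3 + 4z^2 + z - 6 = (-(1/60)z - 1/20)(-60z^2 - 60z + 120) + (0)
Last nonzero remainder: -60z^2 - 60z + 120. Dividing through by -60 gives the monic gcd z^2 + z - 2.

z^2 + z - 2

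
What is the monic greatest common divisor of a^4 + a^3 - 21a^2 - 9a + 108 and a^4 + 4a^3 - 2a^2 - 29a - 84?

Repeated division with remainder:
  a^4 + a^3 - 21a^2 - 9a + 108 = (a^4 + 4a^3 - 2a^2 - 29a - 84) + (-3a^3 - 19a^2 + 20a + 192)
  a^4 + 4a^3 - 2a^2 - 29a - 84 = (-(1/3)a + 7/9)(-3a^3 - 19a^2 + 20a + 192) + ((175/9)a^2 + (175/9)a - 700/3)
  -3a^3 - 19a^2 + 20a + 192 = (-(27/175)a - 144/175)((175/9)a^2 + (175/9)a - 700/3) + (0)
Last nonzero remainder: (175/9)a^2 + (175/9)a - 700/3. Dividing through by 175/9 gives the monic gcd a^2 + a - 12.

a^2 + a - 12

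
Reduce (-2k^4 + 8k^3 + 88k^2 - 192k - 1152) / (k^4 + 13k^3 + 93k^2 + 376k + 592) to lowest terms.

By polynomial division,
  -2k^4 + 8k^3 + 88k^2 - 192k - 1152 = (-2)(k^4 + 13k^3 + 93k^2 + 376k + 592) + (34k^3 + 274k^2 + 560k + 32)
  k^4 + 13k^3 + 93k^2 + 376k + 592 = ((1/34)k + 42/289)(34k^3 + 274k^2 + 560k + 32) + ((10609/289)k^2 + (84872/289)k + 169744/289)
  34k^3 + 274k^2 + 560k + 32 = ((9826/10609)k + 578/10609)((10609/289)k^2 + (84872/289)k + 169744/289) + (0)
Last nonzero remainder: (10609/289)k^2 + (84872/289)k + 169744/289. Dividing through by 10609/289 gives the monic gcd k^2 + 8k + 16.
Cancel k^2 + 8k + 16 from numerator and denominator to get the reduced form.

(-2k^2 + 24k - 72)/(k^2 + 5k + 37)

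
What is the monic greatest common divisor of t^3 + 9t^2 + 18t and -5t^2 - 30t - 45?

Apply the Euclidean algorithm:
  t^3 + 9t^2 + 18t = (-(1/5)t - 3/5)(-5t^2 - 30t - 45) + (-9t - 27)
  -5t^2 - 30t - 45 = ((5/9)t + 5/3)(-9t - 27) + (0)
Last nonzero remainder: -9t - 27. Dividing through by -9 gives the monic gcd t + 3.

t + 3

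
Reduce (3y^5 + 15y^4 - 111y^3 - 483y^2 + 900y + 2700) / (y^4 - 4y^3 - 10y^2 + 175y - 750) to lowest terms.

Euclidean algorithm in ℚ[y]:
  3y^5 + 15y^4 - 111y^3 - 483y^2 + 900y + 2700 = (3y + 27)(y^4 - 4y^3 - 10y^2 + 175y - 750) + (27y^3 - 738y^2 - 1575y + 22950)
  y^4 - 4y^3 - 10y^2 + 175y - 750 = ((1/27)y + 70/81)(27y^3 - 738y^2 - 1575y + 22950) + ((6175/9)y^2 + (6175/9)y - 61750/3)
  27y^3 - 738y^2 - 1575y + 22950 = ((243/6175)y - 1377/1235)((6175/9)y^2 + (6175/9)y - 61750/3) + (0)
Last nonzero remainder: (6175/9)y^2 + (6175/9)y - 61750/3. Dividing through by 6175/9 gives the monic gcd y^2 + y - 30.
Cancel y^2 + y - 30 from numerator and denominator to get the reduced form.

(3y^3 + 12y^2 - 33y - 90)/(y^2 - 5y + 25)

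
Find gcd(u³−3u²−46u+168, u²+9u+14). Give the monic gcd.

u+7

Euclidean algorithm in ℚ[u]:
  u³−3u²−46u+168 = (u−12)(u²+9u+14) + (48u+336)
  u²+9u+14 = ((1/48)u+1/24)(48u+336) + (0)
Last nonzero remainder: 48u+336. Dividing through by 48 gives the monic gcd u+7.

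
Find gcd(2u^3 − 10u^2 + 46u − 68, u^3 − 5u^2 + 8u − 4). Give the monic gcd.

u − 2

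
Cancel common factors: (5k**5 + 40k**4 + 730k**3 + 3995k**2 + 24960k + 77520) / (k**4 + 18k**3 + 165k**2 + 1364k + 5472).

(5k**3 + 35k**2 + 315k + 1020)/(k**2 + 17k + 72)

Euclidean algorithm in ℚ[k]:
  5k**5 + 40k**4 + 730k**3 + 3995k**2 + 24960k + 77520 = (5k − 50)(k**4 + 18k**3 + 165k**2 + 1364k + 5472) + (805k**3 + 5425k**2 + 65800k + 351120)
  k**4 + 18k**3 + 165k**2 + 1364k + 5472 = ((1/805)k + 37/2645)(805k**3 + 5425k**2 + 65800k + 351120) + ((3900/529)k**2 + (3900/529)k + 296400/529)
  805k**3 + 5425k**2 + 65800k + 351120 = ((85169/780)k + 40733/65)((3900/529)k**2 + (3900/529)k + 296400/529) + (0)
Last nonzero remainder: (3900/529)k**2 + (3900/529)k + 296400/529. Dividing through by 3900/529 gives the monic gcd k**2 + k + 76.
Cancel k**2 + k + 76 from numerator and denominator to get the reduced form.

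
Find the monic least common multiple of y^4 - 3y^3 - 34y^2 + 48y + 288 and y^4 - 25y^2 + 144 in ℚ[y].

y^5 - 6y^4 - 25y^3 + 150y^2 + 144y - 864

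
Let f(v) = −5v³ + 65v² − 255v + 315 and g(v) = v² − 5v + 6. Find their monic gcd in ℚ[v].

v − 3

By polynomial division,
  −5v³ + 65v² − 255v + 315 = (−5v + 40)(v² − 5v + 6) + (−25v + 75)
  v² − 5v + 6 = (−(1/25)v + 2/25)(−25v + 75) + (0)
Last nonzero remainder: −25v + 75. Dividing through by −25 gives the monic gcd v − 3.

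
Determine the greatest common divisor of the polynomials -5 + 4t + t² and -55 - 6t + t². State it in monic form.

5 + t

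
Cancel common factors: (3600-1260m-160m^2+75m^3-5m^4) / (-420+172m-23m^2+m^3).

Apply the Euclidean algorithm:
  -5m^4+75m^3-160m^2-1260m+3600 = (-5m-40)(m^3-23m^2+172m-420) + (-220m^2+3520m-13200)
  m^3-23m^2+172m-420 = (-(1/220)m+7/220)(-220m^2+3520m-13200) + (0)
Last nonzero remainder: -220m^2+3520m-13200. Dividing through by -220 gives the monic gcd m^2-16m+60.
Cancel m^2-16m+60 from numerator and denominator to get the reduced form.

(60-5m-5m^2)/(-7+m)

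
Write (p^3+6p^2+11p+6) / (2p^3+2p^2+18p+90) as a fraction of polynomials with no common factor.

(p^2+3p+2)/(2p^2-4p+30)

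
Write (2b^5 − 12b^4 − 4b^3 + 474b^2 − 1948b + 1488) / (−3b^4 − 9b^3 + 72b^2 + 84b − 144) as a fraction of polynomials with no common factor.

(−2b^2 + 14b − 62)/(3b + 6)

Euclidean algorithm in ℚ[b]:
  2b^5 − 12b^4 − 4b^3 + 474b^2 − 1948b + 1488 = (−(2/3)b + 6)(−3b^4 − 9b^3 + 72b^2 + 84b − 144) + (98b^3 + 98b^2 − 2548b + 2352)
  −3b^4 − 9b^3 + 72b^2 + 84b − 144 = (−(3/98)b − 3/49)(98b^3 + 98b^2 − 2548b + 2352) + (0)
Last nonzero remainder: 98b^3 + 98b^2 − 2548b + 2352. Dividing through by 98 gives the monic gcd b^3 + b^2 − 26b + 24.
Cancel b^3 + b^2 − 26b + 24 from numerator and denominator to get the reduced form.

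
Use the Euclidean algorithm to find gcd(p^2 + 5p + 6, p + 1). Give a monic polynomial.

By polynomial division,
  p^2 + 5p + 6 = (p + 4)(p + 1) + (2)
  p + 1 = ((1/2)p + 1/2)(2) + (0)
The last nonzero remainder is the constant 2, so the polynomials are coprime and gcd = 1.

1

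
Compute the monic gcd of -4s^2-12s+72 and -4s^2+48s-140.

Euclidean algorithm in ℚ[s]:
  -4s^2-12s+72 = (-4s^2+48s-140) + (-60s+212)
  -4s^2+48s-140 = ((1/15)s-127/225)(-60s+212) + (-4576/225)
  -60s+212 = ((3375/1144)s-11925/1144)(-4576/225) + (0)
The last nonzero remainder is the constant -4576/225, so the polynomials are coprime and gcd = 1.

1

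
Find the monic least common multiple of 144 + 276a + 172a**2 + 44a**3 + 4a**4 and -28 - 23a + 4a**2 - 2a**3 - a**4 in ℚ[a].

252 + 375a + 130a**2 + 17a**3 + 17a**4 + 8a**5 + a**6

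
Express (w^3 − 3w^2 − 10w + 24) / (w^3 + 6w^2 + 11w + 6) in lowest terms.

(w^2 − 6w + 8)/(w^2 + 3w + 2)

By polynomial division,
  w^3 − 3w^2 − 10w + 24 = (w^3 + 6w^2 + 11w + 6) + (−9w^2 − 21w + 18)
  w^3 + 6w^2 + 11w + 6 = (−(1/9)w − 11/27)(−9w^2 − 21w + 18) + ((40/9)w + 40/3)
  −9w^2 − 21w + 18 = (−(81/40)w + 27/20)((40/9)w + 40/3) + (0)
Last nonzero remainder: (40/9)w + 40/3. Dividing through by 40/9 gives the monic gcd w + 3.
Cancel w + 3 from numerator and denominator to get the reduced form.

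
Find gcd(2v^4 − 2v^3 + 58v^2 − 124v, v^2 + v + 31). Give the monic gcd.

v^2 + v + 31

Apply the Euclidean algorithm:
  2v^4 − 2v^3 + 58v^2 − 124v = (2v^2 − 4v)(v^2 + v + 31) + (0)
The last nonzero remainder v^2 + v + 31 is already monic.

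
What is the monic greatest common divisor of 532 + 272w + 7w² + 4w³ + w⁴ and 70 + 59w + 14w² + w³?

14 + 9w + w²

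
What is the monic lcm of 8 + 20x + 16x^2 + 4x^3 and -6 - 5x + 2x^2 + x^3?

-12 - 28x - 17x^2 + 3x^3 + 5x^4 + x^5

By polynomial division,
  4x^3 + 16x^2 + 20x + 8 = (4)(x^3 + 2x^2 - 5x - 6) + (8x^2 + 40x + 32)
  x^3 + 2x^2 - 5x - 6 = ((1/8)x - 3/8)(8x^2 + 40x + 32) + (6x + 6)
  8x^2 + 40x + 32 = ((4/3)x + 16/3)(6x + 6) + (0)
Last nonzero remainder: 6x + 6. Dividing through by 6 gives the monic gcd x + 1.
Then lcm(f, g) = f·g / gcd(f, g); expanding and making the result monic gives the answer.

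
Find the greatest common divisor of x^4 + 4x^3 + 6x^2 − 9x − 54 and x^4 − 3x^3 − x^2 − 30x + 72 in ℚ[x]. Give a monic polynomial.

x^3 + x^2 + 3x − 18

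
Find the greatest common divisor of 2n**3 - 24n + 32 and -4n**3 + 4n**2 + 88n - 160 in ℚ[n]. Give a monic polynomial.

n - 2

Euclidean algorithm in ℚ[n]:
  2n**3 - 24n + 32 = (-1/2)(-4n**3 + 4n**2 + 88n - 160) + (2n**2 + 20n - 48)
  -4n**3 + 4n**2 + 88n - 160 = (-2n + 22)(2n**2 + 20n - 48) + (-448n + 896)
  2n**2 + 20n - 48 = (-(1/224)n - 3/56)(-448n + 896) + (0)
Last nonzero remainder: -448n + 896. Dividing through by -448 gives the monic gcd n - 2.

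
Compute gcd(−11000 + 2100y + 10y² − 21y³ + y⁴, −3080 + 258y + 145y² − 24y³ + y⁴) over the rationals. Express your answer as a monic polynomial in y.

110 − 21y + y²

By polynomial division,
  y⁴ − 21y³ + 10y² + 2100y − 11000 = (y⁴ − 24y³ + 145y² + 258y − 3080) + (3y³ − 135y² + 1842y − 7920)
  y⁴ − 24y³ + 145y² + 258y − 3080 = ((1/3)y + 7)(3y³ − 135y² + 1842y − 7920) + (476y² − 9996y + 52360)
  3y³ − 135y² + 1842y − 7920 = ((3/476)y − 18/119)(476y² − 9996y + 52360) + (0)
Last nonzero remainder: 476y² − 9996y + 52360. Dividing through by 476 gives the monic gcd y² − 21y + 110.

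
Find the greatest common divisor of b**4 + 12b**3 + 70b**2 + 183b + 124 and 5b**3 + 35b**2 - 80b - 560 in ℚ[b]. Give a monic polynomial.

b + 4

Repeated division with remainder:
  b**4 + 12b**3 + 70b**2 + 183b + 124 = ((1/5)b + 1)(5b**3 + 35b**2 - 80b - 560) + (51b**2 + 375b + 684)
  5b**3 + 35b**2 - 80b - 560 = ((5/51)b - 10/289)(51b**2 + 375b + 684) + (-(38750/289)b - 155000/289)
  51b**2 + 375b + 684 = (-(14739/38750)b - 49419/38750)(-(38750/289)b - 155000/289) + (0)
Last nonzero remainder: -(38750/289)b - 155000/289. Dividing through by -38750/289 gives the monic gcd b + 4.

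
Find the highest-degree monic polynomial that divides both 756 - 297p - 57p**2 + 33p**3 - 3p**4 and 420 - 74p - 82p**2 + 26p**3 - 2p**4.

Apply the Euclidean algorithm:
  -3p**4 + 33p**3 - 57p**2 - 297p + 756 = (3/2)(-2p**4 + 26p**3 - 82p**2 - 74p + 420) + (-6p**3 + 66p**2 - 186p + 126)
  -2p**4 + 26p**3 - 82p**2 - 74p + 420 = ((1/3)p - 2/3)(-6p**3 + 66p**2 - 186p + 126) + (24p**2 - 240p + 504)
  -6p**3 + 66p**2 - 186p + 126 = (-(1/4)p + 1/4)(24p**2 - 240p + 504) + (0)
Last nonzero remainder: 24p**2 - 240p + 504. Dividing through by 24 gives the monic gcd p**2 - 10p + 21.

21 - 10p + p**2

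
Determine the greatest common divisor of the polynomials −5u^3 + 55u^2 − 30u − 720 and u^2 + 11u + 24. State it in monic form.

u + 3

Euclidean algorithm in ℚ[u]:
  −5u^3 + 55u^2 − 30u − 720 = (−5u + 110)(u^2 + 11u + 24) + (−1120u − 3360)
  u^2 + 11u + 24 = (−(1/1120)u − 1/140)(−1120u − 3360) + (0)
Last nonzero remainder: −1120u − 3360. Dividing through by −1120 gives the monic gcd u + 3.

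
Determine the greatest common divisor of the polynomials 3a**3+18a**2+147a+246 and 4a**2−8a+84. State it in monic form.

Euclidean algorithm in ℚ[a]:
  3a**3+18a**2+147a+246 = ((3/4)a+6)(4a**2−8a+84) + (132a−258)
  4a**2−8a+84 = ((1/33)a−1/726)(132a−258) + (10121/121)
  132a−258 = ((15972/10121)a−31218/10121)(10121/121) + (0)
The last nonzero remainder is the constant 10121/121, so the polynomials are coprime and gcd = 1.

1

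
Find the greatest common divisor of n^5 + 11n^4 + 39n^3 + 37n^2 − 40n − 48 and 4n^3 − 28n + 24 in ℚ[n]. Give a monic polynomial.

n^2 + 2n − 3

Repeated division with remainder:
  n^5 + 11n^4 + 39n^3 + 37n^2 − 40n − 48 = ((1/4)n^2 + (11/4)n + 23/2)(4n^3 − 28n + 24) + (108n^2 + 216n − 324)
  4n^3 − 28n + 24 = ((1/27)n − 2/27)(108n^2 + 216n − 324) + (0)
Last nonzero remainder: 108n^2 + 216n − 324. Dividing through by 108 gives the monic gcd n^2 + 2n − 3.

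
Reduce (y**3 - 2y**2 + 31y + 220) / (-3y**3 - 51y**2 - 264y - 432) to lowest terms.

By polynomial division,
  y**3 - 2y**2 + 31y + 220 = (-1/3)(-3y**3 - 51y**2 - 264y - 432) + (-19y**2 - 57y + 76)
  -3y**3 - 51y**2 - 264y - 432 = ((3/19)y + 42/19)(-19y**2 - 57y + 76) + (-150y - 600)
  -19y**2 - 57y + 76 = ((19/150)y - 19/150)(-150y - 600) + (0)
Last nonzero remainder: -150y - 600. Dividing through by -150 gives the monic gcd y + 4.
Cancel y + 4 from numerator and denominator to get the reduced form.

(-y**2 + 6y - 55)/(3y**2 + 39y + 108)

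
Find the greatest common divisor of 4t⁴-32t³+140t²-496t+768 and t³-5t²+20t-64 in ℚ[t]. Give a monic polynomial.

t³-5t²+20t-64

Apply the Euclidean algorithm:
  4t⁴-32t³+140t²-496t+768 = (4t-12)(t³-5t²+20t-64) + (0)
The last nonzero remainder t³-5t²+20t-64 is already monic.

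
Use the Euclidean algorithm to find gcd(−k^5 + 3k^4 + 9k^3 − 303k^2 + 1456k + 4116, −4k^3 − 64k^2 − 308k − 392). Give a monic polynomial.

k^2 + 9k + 14

By polynomial division,
  −k^5 + 3k^4 + 9k^3 − 303k^2 + 1456k + 4116 = ((1/4)k^2 − (19/4)k + 109/2)(−4k^3 − 64k^2 − 308k − 392) + (1820k^2 + 16380k + 25480)
  −4k^3 − 64k^2 − 308k − 392 = (−(1/455)k − 1/65)(1820k^2 + 16380k + 25480) + (0)
Last nonzero remainder: 1820k^2 + 16380k + 25480. Dividing through by 1820 gives the monic gcd k^2 + 9k + 14.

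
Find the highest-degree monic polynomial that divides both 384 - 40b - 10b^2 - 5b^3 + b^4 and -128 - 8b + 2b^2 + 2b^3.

-64 - 4b + b^2 + b^3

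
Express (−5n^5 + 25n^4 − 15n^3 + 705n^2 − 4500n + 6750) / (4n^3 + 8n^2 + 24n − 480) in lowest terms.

(−5n^3 + 55n^2 − 195n + 225)/(4n − 16)

Apply the Euclidean algorithm:
  −5n^5 + 25n^4 − 15n^3 + 705n^2 − 4500n + 6750 = (−(5/4)n^2 + (35/4)n − 55/4)(4n^3 + 8n^2 + 24n − 480) + (5n^2 + 30n + 150)
  4n^3 + 8n^2 + 24n − 480 = ((4/5)n − 16/5)(5n^2 + 30n + 150) + (0)
Last nonzero remainder: 5n^2 + 30n + 150. Dividing through by 5 gives the monic gcd n^2 + 6n + 30.
Cancel n^2 + 6n + 30 from numerator and denominator to get the reduced form.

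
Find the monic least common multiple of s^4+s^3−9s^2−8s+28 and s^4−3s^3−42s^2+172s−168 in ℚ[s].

s^6+2s^5−50s^4−59s^3+398s^2+364s−1176

Apply the Euclidean algorithm:
  s^4+s^3−9s^2−8s+28 = (s^4−3s^3−42s^2+172s−168) + (4s^3+33s^2−180s+196)
  s^4−3s^3−42s^2+172s−168 = ((1/4)s−45/16)(4s^3+33s^2−180s+196) + ((1533/16)s^2−(1533/4)s+1533/4)
  4s^3+33s^2−180s+196 = ((64/1533)s+112/219)((1533/16)s^2−(1533/4)s+1533/4) + (0)
Last nonzero remainder: (1533/16)s^2−(1533/4)s+1533/4. Dividing through by 1533/16 gives the monic gcd s^2−4s+4.
Then lcm(f, g) = f·g / gcd(f, g); expanding and making the result monic gives the answer.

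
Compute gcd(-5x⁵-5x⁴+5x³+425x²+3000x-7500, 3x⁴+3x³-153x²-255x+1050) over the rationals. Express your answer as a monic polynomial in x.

Euclidean algorithm in ℚ[x]:
  -5x⁵-5x⁴+5x³+425x²+3000x-7500 = (-(5/3)x)(3x⁴+3x³-153x²-255x+1050) + (-250x³+4750x-7500)
  3x⁴+3x³-153x²-255x+1050 = (-(3/250)x-3/250)(-250x³+4750x-7500) + (-96x²-288x+960)
  -250x³+4750x-7500 = ((125/48)x-125/16)(-96x²-288x+960) + (0)
Last nonzero remainder: -96x²-288x+960. Dividing through by -96 gives the monic gcd x²+3x-10.

x²+3x-10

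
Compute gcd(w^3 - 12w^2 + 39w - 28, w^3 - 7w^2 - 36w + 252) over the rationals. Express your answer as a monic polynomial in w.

w - 7

By polynomial division,
  w^3 - 12w^2 + 39w - 28 = (w^3 - 7w^2 - 36w + 252) + (-5w^2 + 75w - 280)
  w^3 - 7w^2 - 36w + 252 = (-(1/5)w - 8/5)(-5w^2 + 75w - 280) + (28w - 196)
  -5w^2 + 75w - 280 = (-(5/28)w + 10/7)(28w - 196) + (0)
Last nonzero remainder: 28w - 196. Dividing through by 28 gives the monic gcd w - 7.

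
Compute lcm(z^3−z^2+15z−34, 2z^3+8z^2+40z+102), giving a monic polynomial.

z^4+2z^3+12z^2+11z−102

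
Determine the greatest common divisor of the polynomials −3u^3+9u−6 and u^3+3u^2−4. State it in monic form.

Repeated division with remainder:
  −3u^3+9u−6 = (−3)(u^3+3u^2−4) + (9u^2+9u−18)
  u^3+3u^2−4 = ((1/9)u+2/9)(9u^2+9u−18) + (0)
Last nonzero remainder: 9u^2+9u−18. Dividing through by 9 gives the monic gcd u^2+u−2.

u^2+u−2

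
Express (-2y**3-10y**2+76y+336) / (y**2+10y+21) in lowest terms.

Repeated division with remainder:
  -2y**3-10y**2+76y+336 = (-2y+10)(y**2+10y+21) + (18y+126)
  y**2+10y+21 = ((1/18)y+1/6)(18y+126) + (0)
Last nonzero remainder: 18y+126. Dividing through by 18 gives the monic gcd y+7.
Cancel y+7 from numerator and denominator to get the reduced form.

(-2y**2+4y+48)/(y+3)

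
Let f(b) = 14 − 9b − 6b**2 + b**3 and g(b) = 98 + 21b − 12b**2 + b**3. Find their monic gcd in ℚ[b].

Euclidean algorithm in ℚ[b]:
  b**3 − 6b**2 − 9b + 14 = (b**3 − 12b**2 + 21b + 98) + (6b**2 − 30b − 84)
  b**3 − 12b**2 + 21b + 98 = ((1/6)b − 7/6)(6b**2 − 30b − 84) + (0)
Last nonzero remainder: 6b**2 − 30b − 84. Dividing through by 6 gives the monic gcd b**2 − 5b − 14.

−14 − 5b + b**2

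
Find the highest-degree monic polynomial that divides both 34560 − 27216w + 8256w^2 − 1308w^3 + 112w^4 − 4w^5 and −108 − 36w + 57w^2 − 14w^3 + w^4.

Apply the Euclidean algorithm:
  −4w^5 + 112w^4 − 1308w^3 + 8256w^2 − 27216w + 34560 = (−4w + 56)(w^4 − 14w^3 + 57w^2 − 36w − 108) + (−296w^3 + 4920w^2 − 25632w + 40608)
  w^4 − 14w^3 + 57w^2 − 36w − 108 = (−(1/296)w − 97/10952)(−296w^3 + 4920w^2 − 25632w + 40608) + ((19140/1369)w^2 − (172260/1369)w + 344520/1369)
  −296w^3 + 4920w^2 − 25632w + 40608 = (−(101306/4785)w + 257372/1595)((19140/1369)w^2 − (172260/1369)w + 344520/1369) + (0)
Last nonzero remainder: (19140/1369)w^2 − (172260/1369)w + 344520/1369. Dividing through by 19140/1369 gives the monic gcd w^2 − 9w + 18.

18 − 9w + w^2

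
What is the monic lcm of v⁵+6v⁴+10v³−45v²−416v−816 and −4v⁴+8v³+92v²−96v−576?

By polynomial division,
  v⁵+6v⁴+10v³−45v²−416v−816 = (−(1/4)v−2)(−4v⁴+8v³+92v²−96v−576) + (49v³+115v²−752v−1968)
  −4v⁴+8v³+92v²−96v−576 = (−(4/49)v+852/2401)(49v³+115v²−752v−1968) + (−(24480/2401)v²+(24480/2401)v+293760/2401)
  49v³+115v²−752v−1968 = (−(117649/24480)v−98441/6120)(−(24480/2401)v²+(24480/2401)v+293760/2401) + (0)
Last nonzero remainder: −(24480/2401)v²+(24480/2401)v+293760/2401. Dividing through by −24480/2401 gives the monic gcd v²−v−12.
Then lcm(f, g) = f·g / gcd(f, g); expanding and making the result monic gives the answer.

v⁷+5v⁶−8v⁵−127v⁴−491v³+140v²+5808v+9792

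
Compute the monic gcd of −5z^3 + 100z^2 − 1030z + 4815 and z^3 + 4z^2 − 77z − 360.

z − 9

Repeated division with remainder:
  −5z^3 + 100z^2 − 1030z + 4815 = (−5)(z^3 + 4z^2 − 77z − 360) + (120z^2 − 1415z + 3015)
  z^3 + 4z^2 − 77z − 360 = ((1/120)z + 379/2880)(120z^2 − 1415z + 3015) + ((48433/576)z − 48433/64)
  120z^2 − 1415z + 3015 = ((69120/48433)z − 192960/48433)((48433/576)z − 48433/64) + (0)
Last nonzero remainder: (48433/576)z − 48433/64. Dividing through by 48433/576 gives the monic gcd z − 9.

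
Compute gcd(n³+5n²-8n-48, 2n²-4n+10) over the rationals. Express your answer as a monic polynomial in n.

By polynomial division,
  n³+5n²-8n-48 = ((1/2)n+7/2)(2n²-4n+10) + (n-83)
  2n²-4n+10 = (2n+162)(n-83) + (13456)
  n-83 = ((1/13456)n-83/13456)(13456) + (0)
The last nonzero remainder is the constant 13456, so the polynomials are coprime and gcd = 1.

1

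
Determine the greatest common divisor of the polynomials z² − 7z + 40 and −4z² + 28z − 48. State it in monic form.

Repeated division with remainder:
  z² − 7z + 40 = (−1/4)(−4z² + 28z − 48) + (28)
  −4z² + 28z − 48 = (−(1/7)z² + z − 12/7)(28) + (0)
The last nonzero remainder is the constant 28, so the polynomials are coprime and gcd = 1.

1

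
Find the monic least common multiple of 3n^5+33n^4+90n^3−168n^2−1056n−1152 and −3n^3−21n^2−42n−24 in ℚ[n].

Repeated division with remainder:
  3n^5+33n^4+90n^3−168n^2−1056n−1152 = (−n^2−4n+12)(−3n^3−21n^2−42n−24) + (−108n^2−648n−864)
  −3n^3−21n^2−42n−24 = ((1/36)n+1/36)(−108n^2−648n−864) + (0)
Last nonzero remainder: −108n^2−648n−864. Dividing through by −108 gives the monic gcd n^2+6n+8.
Then lcm(f, g) = f·g / gcd(f, g); expanding and making the result monic gives the answer.

n^6+12n^5+41n^4−26n^3−408n^2−736n−384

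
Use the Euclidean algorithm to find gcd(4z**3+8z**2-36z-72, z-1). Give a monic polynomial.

1

Euclidean algorithm in ℚ[z]:
  4z**3+8z**2-36z-72 = (4z**2+12z-24)(z-1) + (-96)
  z-1 = (-(1/96)z+1/96)(-96) + (0)
The last nonzero remainder is the constant -96, so the polynomials are coprime and gcd = 1.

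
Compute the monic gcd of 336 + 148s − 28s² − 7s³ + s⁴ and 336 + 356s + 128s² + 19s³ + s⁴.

Euclidean algorithm in ℚ[s]:
  s⁴ − 7s³ − 28s² + 148s + 336 = (s⁴ + 19s³ + 128s² + 356s + 336) + (−26s³ − 156s² − 208s)
  s⁴ + 19s³ + 128s² + 356s + 336 = (−(1/26)s − 1/2)(−26s³ − 156s² − 208s) + (42s² + 252s + 336)
  −26s³ − 156s² − 208s = (−(13/21)s)(42s² + 252s + 336) + (0)
Last nonzero remainder: 42s² + 252s + 336. Dividing through by 42 gives the monic gcd s² + 6s + 8.

8 + 6s + s²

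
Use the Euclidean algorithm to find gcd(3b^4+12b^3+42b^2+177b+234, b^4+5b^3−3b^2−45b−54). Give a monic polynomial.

b^2+5b+6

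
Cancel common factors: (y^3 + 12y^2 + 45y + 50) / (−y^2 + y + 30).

(−y^2 − 7y − 10)/(y − 6)

Repeated division with remainder:
  y^3 + 12y^2 + 45y + 50 = (−y − 13)(−y^2 + y + 30) + (88y + 440)
  −y^2 + y + 30 = (−(1/88)y + 3/44)(88y + 440) + (0)
Last nonzero remainder: 88y + 440. Dividing through by 88 gives the monic gcd y + 5.
Cancel y + 5 from numerator and denominator to get the reduced form.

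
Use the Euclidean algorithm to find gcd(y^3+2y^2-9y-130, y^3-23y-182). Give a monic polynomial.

y^2+7y+26

Euclidean algorithm in ℚ[y]:
  y^3+2y^2-9y-130 = (y^3-23y-182) + (2y^2+14y+52)
  y^3-23y-182 = ((1/2)y-7/2)(2y^2+14y+52) + (0)
Last nonzero remainder: 2y^2+14y+52. Dividing through by 2 gives the monic gcd y^2+7y+26.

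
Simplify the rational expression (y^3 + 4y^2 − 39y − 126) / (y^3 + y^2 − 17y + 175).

(y^2 − 3y − 18)/(y^2 − 6y + 25)

Repeated division with remainder:
  y^3 + 4y^2 − 39y − 126 = (y^3 + y^2 − 17y + 175) + (3y^2 − 22y − 301)
  y^3 + y^2 − 17y + 175 = ((1/3)y + 25/9)(3y^2 − 22y − 301) + ((1300/9)y + 9100/9)
  3y^2 − 22y − 301 = ((27/1300)y − 387/1300)((1300/9)y + 9100/9) + (0)
Last nonzero remainder: (1300/9)y + 9100/9. Dividing through by 1300/9 gives the monic gcd y + 7.
Cancel y + 7 from numerator and denominator to get the reduced form.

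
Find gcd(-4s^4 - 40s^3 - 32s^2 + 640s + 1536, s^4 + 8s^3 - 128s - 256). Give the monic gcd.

s^3 + 4s^2 - 16s - 64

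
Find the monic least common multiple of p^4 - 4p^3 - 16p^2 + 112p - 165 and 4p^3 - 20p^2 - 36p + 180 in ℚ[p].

p^6 - 6p^5 - 23p^4 + 204p^3 - 149p^2 - 1350p + 2475

Apply the Euclidean algorithm:
  p^4 - 4p^3 - 16p^2 + 112p - 165 = ((1/4)p + 1/4)(4p^3 - 20p^2 - 36p + 180) + (-2p^2 + 76p - 210)
  4p^3 - 20p^2 - 36p + 180 = (-2p - 66)(-2p^2 + 76p - 210) + (4560p - 13680)
  -2p^2 + 76p - 210 = (-(1/2280)p + 7/456)(4560p - 13680) + (0)
Last nonzero remainder: 4560p - 13680. Dividing through by 4560 gives the monic gcd p - 3.
Then lcm(f, g) = f·g / gcd(f, g); expanding and making the result monic gives the answer.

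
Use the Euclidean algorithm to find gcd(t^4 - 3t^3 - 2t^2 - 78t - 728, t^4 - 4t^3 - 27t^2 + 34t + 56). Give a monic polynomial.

t^2 - 3t - 28

Repeated division with remainder:
  t^4 - 3t^3 - 2t^2 - 78t - 728 = (t^4 - 4t^3 - 27t^2 + 34t + 56) + (t^3 + 25t^2 - 112t - 784)
  t^4 - 4t^3 - 27t^2 + 34t + 56 = (t - 29)(t^3 + 25t^2 - 112t - 784) + (810t^2 - 2430t - 22680)
  t^3 + 25t^2 - 112t - 784 = ((1/810)t + 14/405)(810t^2 - 2430t - 22680) + (0)
Last nonzero remainder: 810t^2 - 2430t - 22680. Dividing through by 810 gives the monic gcd t^2 - 3t - 28.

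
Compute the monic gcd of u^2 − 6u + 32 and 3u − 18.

Apply the Euclidean algorithm:
  u^2 − 6u + 32 = ((1/3)u)(3u − 18) + (32)
  3u − 18 = ((3/32)u − 9/16)(32) + (0)
The last nonzero remainder is the constant 32, so the polynomials are coprime and gcd = 1.

1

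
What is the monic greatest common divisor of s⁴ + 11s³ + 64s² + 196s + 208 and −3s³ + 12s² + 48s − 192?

s + 4

Apply the Euclidean algorithm:
  s⁴ + 11s³ + 64s² + 196s + 208 = (−(1/3)s − 5)(−3s³ + 12s² + 48s − 192) + (140s² + 372s − 752)
  −3s³ + 12s² + 48s − 192 = (−(3/140)s + 699/4900)(140s² + 372s − 752) + (−(25947/1225)s − 103788/1225)
  140s² + 372s − 752 = (−(171500/25947)s + 230300/25947)(−(25947/1225)s − 103788/1225) + (0)
Last nonzero remainder: −(25947/1225)s − 103788/1225. Dividing through by −25947/1225 gives the monic gcd s + 4.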